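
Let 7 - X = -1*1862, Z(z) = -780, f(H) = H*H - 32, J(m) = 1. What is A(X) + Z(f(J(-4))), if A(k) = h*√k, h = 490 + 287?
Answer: -780 + 777*√1869 ≈ 32811.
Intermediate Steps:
h = 777
f(H) = -32 + H² (f(H) = H² - 32 = -32 + H²)
X = 1869 (X = 7 - (-1)*1862 = 7 - 1*(-1862) = 7 + 1862 = 1869)
A(k) = 777*√k
A(X) + Z(f(J(-4))) = 777*√1869 - 780 = -780 + 777*√1869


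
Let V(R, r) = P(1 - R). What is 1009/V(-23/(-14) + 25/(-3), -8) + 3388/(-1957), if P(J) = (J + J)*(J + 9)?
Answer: 51288818/23321569 ≈ 2.1992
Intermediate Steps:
P(J) = 2*J*(9 + J) (P(J) = (2*J)*(9 + J) = 2*J*(9 + J))
V(R, r) = 2*(1 - R)*(10 - R) (V(R, r) = 2*(1 - R)*(9 + (1 - R)) = 2*(1 - R)*(10 - R))
1009/V(-23/(-14) + 25/(-3), -8) + 3388/(-1957) = 1009/((2*(-1 + (-23/(-14) + 25/(-3)))*(-10 + (-23/(-14) + 25/(-3))))) + 3388/(-1957) = 1009/((2*(-1 + (-23*(-1/14) + 25*(-⅓)))*(-10 + (-23*(-1/14) + 25*(-⅓))))) + 3388*(-1/1957) = 1009/((2*(-1 + (23/14 - 25/3))*(-10 + (23/14 - 25/3)))) - 3388/1957 = 1009/((2*(-1 - 281/42)*(-10 - 281/42))) - 3388/1957 = 1009/((2*(-323/42)*(-701/42))) - 3388/1957 = 1009/(226423/882) - 3388/1957 = 1009*(882/226423) - 3388/1957 = 889938/226423 - 3388/1957 = 51288818/23321569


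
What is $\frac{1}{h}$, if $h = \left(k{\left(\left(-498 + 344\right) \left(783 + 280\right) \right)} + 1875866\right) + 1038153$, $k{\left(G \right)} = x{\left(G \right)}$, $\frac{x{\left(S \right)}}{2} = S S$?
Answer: $\frac{1}{53599603627} \approx 1.8657 \cdot 10^{-11}$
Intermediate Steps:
$x{\left(S \right)} = 2 S^{2}$ ($x{\left(S \right)} = 2 S S = 2 S^{2}$)
$k{\left(G \right)} = 2 G^{2}$
$h = 53599603627$ ($h = \left(2 \left(\left(-498 + 344\right) \left(783 + 280\right)\right)^{2} + 1875866\right) + 1038153 = \left(2 \left(\left(-154\right) 1063\right)^{2} + 1875866\right) + 1038153 = \left(2 \left(-163702\right)^{2} + 1875866\right) + 1038153 = \left(2 \cdot 26798344804 + 1875866\right) + 1038153 = \left(53596689608 + 1875866\right) + 1038153 = 53598565474 + 1038153 = 53599603627$)
$\frac{1}{h} = \frac{1}{53599603627}$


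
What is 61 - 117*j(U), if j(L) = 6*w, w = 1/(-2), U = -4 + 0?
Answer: 412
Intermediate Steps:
U = -4
w = -½ ≈ -0.50000
j(L) = -3 (j(L) = 6*(-½) = -3)
61 - 117*j(U) = 61 - 117*(-3) = 61 + 351 = 412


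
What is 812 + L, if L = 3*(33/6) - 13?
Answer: 1631/2 ≈ 815.50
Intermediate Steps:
L = 7/2 (L = 3*(33*(⅙)) - 13 = 3*(11/2) - 13 = 33/2 - 13 = 7/2 ≈ 3.5000)
812 + L = 812 + 7/2 = 1631/2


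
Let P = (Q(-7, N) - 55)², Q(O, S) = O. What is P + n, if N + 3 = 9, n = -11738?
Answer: -7894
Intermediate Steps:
N = 6 (N = -3 + 9 = 6)
P = 3844 (P = (-7 - 55)² = (-62)² = 3844)
P + n = 3844 - 11738 = -7894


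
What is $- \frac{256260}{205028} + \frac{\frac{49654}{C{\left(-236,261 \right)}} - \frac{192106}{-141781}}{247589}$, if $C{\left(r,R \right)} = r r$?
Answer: $- \frac{3296153800791872995}{2637199435879369496} \approx -1.2499$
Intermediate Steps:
$C{\left(r,R \right)} = r^{2}$
$- \frac{256260}{205028} + \frac{\frac{49654}{C{\left(-236,261 \right)}} - \frac{192106}{-141781}}{247589} = - \frac{256260}{205028} + \frac{\frac{49654}{\left(-236\right)^{2}} - \frac{192106}{-141781}}{247589} = \left(-256260\right) \frac{1}{205028} + \left(\frac{49654}{55696} - - \frac{192106}{141781}\right) \frac{1}{247589} = - \frac{64065}{51257} + \left(49654 \cdot \frac{1}{55696} + \frac{192106}{141781}\right) \frac{1}{247589} = - \frac{64065}{51257} + \left(\frac{24827}{27848} + \frac{192106}{141781}\right) \frac{1}{247589} = - \frac{64065}{51257} + \frac{8869764775}{3948317288} \cdot \frac{1}{247589} = - \frac{64065}{51257} + \frac{466829725}{51450522579928} = - \frac{3296153800791872995}{2637199435879369496}$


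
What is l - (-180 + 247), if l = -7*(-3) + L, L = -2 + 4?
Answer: -44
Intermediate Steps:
L = 2
l = 23 (l = -7*(-3) + 2 = 21 + 2 = 23)
l - (-180 + 247) = 23 - (-180 + 247) = 23 - 1*67 = 23 - 67 = -44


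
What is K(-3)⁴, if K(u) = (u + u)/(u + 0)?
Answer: 16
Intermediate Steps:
K(u) = 2 (K(u) = (2*u)/u = 2)
K(-3)⁴ = 2⁴ = 16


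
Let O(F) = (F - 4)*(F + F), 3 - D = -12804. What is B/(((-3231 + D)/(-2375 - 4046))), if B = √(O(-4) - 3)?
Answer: -6421*√61/9576 ≈ -5.2370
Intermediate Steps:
D = 12807 (D = 3 - 1*(-12804) = 3 + 12804 = 12807)
O(F) = 2*F*(-4 + F) (O(F) = (-4 + F)*(2*F) = 2*F*(-4 + F))
B = √61 (B = √(2*(-4)*(-4 - 4) - 3) = √(2*(-4)*(-8) - 3) = √(64 - 3) = √61 ≈ 7.8102)
B/(((-3231 + D)/(-2375 - 4046))) = √61/(((-3231 + 12807)/(-2375 - 4046))) = √61/((9576/(-6421))) = √61/((9576*(-1/6421))) = √61/(-9576/6421) = -6421*√61/9576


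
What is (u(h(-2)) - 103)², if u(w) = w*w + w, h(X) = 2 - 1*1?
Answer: 10201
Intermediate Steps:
h(X) = 1 (h(X) = 2 - 1 = 1)
u(w) = w + w² (u(w) = w² + w = w + w²)
(u(h(-2)) - 103)² = (1*(1 + 1) - 103)² = (1*2 - 103)² = (2 - 103)² = (-101)² = 10201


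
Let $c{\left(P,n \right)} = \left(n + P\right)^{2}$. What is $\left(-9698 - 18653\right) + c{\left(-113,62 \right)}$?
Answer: $-25750$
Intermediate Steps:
$c{\left(P,n \right)} = \left(P + n\right)^{2}$
$\left(-9698 - 18653\right) + c{\left(-113,62 \right)} = \left(-9698 - 18653\right) + \left(-113 + 62\right)^{2} = -28351 + \left(-51\right)^{2} = -28351 + 2601 = -25750$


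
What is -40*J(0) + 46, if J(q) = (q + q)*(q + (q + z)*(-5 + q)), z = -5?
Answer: 46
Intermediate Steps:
J(q) = 2*q*(q + (-5 + q)**2) (J(q) = (q + q)*(q + (q - 5)*(-5 + q)) = (2*q)*(q + (-5 + q)*(-5 + q)) = (2*q)*(q + (-5 + q)**2) = 2*q*(q + (-5 + q)**2))
-40*J(0) + 46 = -80*0*(25 + 0**2 - 9*0) + 46 = -80*0*(25 + 0 + 0) + 46 = -80*0*25 + 46 = -40*0 + 46 = 0 + 46 = 46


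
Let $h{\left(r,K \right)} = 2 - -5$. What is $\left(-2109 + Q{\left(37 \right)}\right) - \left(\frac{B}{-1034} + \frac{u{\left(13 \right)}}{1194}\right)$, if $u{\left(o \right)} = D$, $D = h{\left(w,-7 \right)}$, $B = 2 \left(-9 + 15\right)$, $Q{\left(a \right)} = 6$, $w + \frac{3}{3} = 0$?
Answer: $- \frac{1298174149}{617298} \approx -2103.0$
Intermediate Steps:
$w = -1$ ($w = -1 + 0 = -1$)
$h{\left(r,K \right)} = 7$ ($h{\left(r,K \right)} = 2 + 5 = 7$)
$B = 12$ ($B = 2 \cdot 6 = 12$)
$D = 7$
$u{\left(o \right)} = 7$
$\left(-2109 + Q{\left(37 \right)}\right) - \left(\frac{B}{-1034} + \frac{u{\left(13 \right)}}{1194}\right) = \left(-2109 + 6\right) - \left(\frac{12}{-1034} + \frac{7}{1194}\right) = -2103 - \left(12 \left(- \frac{1}{1034}\right) + 7 \cdot \frac{1}{1194}\right) = -2103 - \left(- \frac{6}{517} + \frac{7}{1194}\right) = -2103 - - \frac{3545}{617298} = -2103 + \frac{3545}{617298} = - \frac{1298174149}{617298}$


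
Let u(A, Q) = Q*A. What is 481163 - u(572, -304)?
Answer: 655051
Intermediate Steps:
u(A, Q) = A*Q
481163 - u(572, -304) = 481163 - 572*(-304) = 481163 - 1*(-173888) = 481163 + 173888 = 655051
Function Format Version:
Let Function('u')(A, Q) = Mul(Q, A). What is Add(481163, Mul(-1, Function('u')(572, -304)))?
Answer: 655051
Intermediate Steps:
Function('u')(A, Q) = Mul(A, Q)
Add(481163, Mul(-1, Function('u')(572, -304))) = Add(481163, Mul(-1, Mul(572, -304))) = Add(481163, Mul(-1, -173888)) = Add(481163, 173888) = 655051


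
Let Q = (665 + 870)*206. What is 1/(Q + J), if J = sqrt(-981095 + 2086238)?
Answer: 316210/99987658957 - sqrt(1105143)/99987658957 ≈ 3.1520e-6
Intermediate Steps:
Q = 316210 (Q = 1535*206 = 316210)
J = sqrt(1105143) ≈ 1051.3
1/(Q + J) = 1/(316210 + sqrt(1105143))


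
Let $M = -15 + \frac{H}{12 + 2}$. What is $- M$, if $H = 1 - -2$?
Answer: $\frac{207}{14} \approx 14.786$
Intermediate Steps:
$H = 3$ ($H = 1 + 2 = 3$)
$M = - \frac{207}{14}$ ($M = -15 + \frac{1}{12 + 2} \cdot 3 = -15 + \frac{1}{14} \cdot 3 = -15 + \frac{3}{14} = - \frac{207}{14} \approx -14.786$)
$- M = \left(-1\right) \left(- \frac{207}{14}\right) = \frac{207}{14}$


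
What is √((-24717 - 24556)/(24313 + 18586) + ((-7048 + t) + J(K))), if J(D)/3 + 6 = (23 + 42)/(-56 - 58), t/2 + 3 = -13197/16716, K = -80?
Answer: 12*I*√63351366988409839178/1135407833 ≈ 84.122*I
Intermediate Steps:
t = -21115/2786 (t = -6 + 2*(-13197/16716) = -6 + 2*(-13197*1/16716) = -6 + 2*(-4399/5572) = -6 - 4399/2786 = -21115/2786 ≈ -7.5790)
J(D) = -749/38 (J(D) = -18 + 3*((23 + 42)/(-56 - 58)) = -18 + 3*(65/(-114)) = -18 + 3*(65*(-1/114)) = -18 + 3*(-65/114) = -18 - 65/38 = -749/38)
√((-24717 - 24556)/(24313 + 18586) + ((-7048 + t) + J(K))) = √((-24717 - 24556)/(24313 + 18586) + ((-7048 - 21115/2786) - 749/38)) = √(-49273/42899 + (-19656843/2786 - 749/38)) = √(-49273*1/42899 - 187261687/26467) = √(-49273/42899 - 187261687/26467) = √(-8034643219104/1135407833) = 12*I*√63351366988409839178/1135407833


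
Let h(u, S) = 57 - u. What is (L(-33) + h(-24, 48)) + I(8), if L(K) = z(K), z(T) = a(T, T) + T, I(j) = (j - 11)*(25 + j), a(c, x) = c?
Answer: -84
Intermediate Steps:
I(j) = (-11 + j)*(25 + j)
z(T) = 2*T (z(T) = T + T = 2*T)
L(K) = 2*K
(L(-33) + h(-24, 48)) + I(8) = (2*(-33) + (57 - 1*(-24))) + (-275 + 8² + 14*8) = (-66 + (57 + 24)) + (-275 + 64 + 112) = (-66 + 81) - 99 = 15 - 99 = -84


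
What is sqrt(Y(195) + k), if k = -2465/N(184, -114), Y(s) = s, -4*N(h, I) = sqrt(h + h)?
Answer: sqrt(103155 + 56695*sqrt(23))/23 ≈ 26.627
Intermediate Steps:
N(h, I) = -sqrt(2)*sqrt(h)/4 (N(h, I) = -sqrt(h + h)/4 = -sqrt(2)*sqrt(h)/4)
k = 2465*sqrt(23)/23 (k = -2465*(-sqrt(23)/23) = -(-2465)*sqrt(23)/23 = 2465*sqrt(23)/23 ≈ 513.99)
sqrt(Y(195) + k) = sqrt(195 + 2465*sqrt(23)/23)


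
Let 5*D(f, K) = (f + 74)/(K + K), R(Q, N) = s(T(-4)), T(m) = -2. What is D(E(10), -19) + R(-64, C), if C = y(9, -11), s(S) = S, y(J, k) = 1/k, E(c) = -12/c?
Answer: -1132/475 ≈ -2.3832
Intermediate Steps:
C = -1/11 (C = 1/(-11) = -1/11 ≈ -0.090909)
R(Q, N) = -2
D(f, K) = (74 + f)/(10*K) (D(f, K) = ((f + 74)/(K + K))/5 = ((74 + f)/((2*K)))/5 = ((74 + f)*(1/(2*K)))/5 = ((74 + f)/(2*K))/5 = (74 + f)/(10*K))
D(E(10), -19) + R(-64, C) = (1/10)*(74 - 12/10)/(-19) - 2 = (1/10)*(-1/19)*(74 - 12*1/10) - 2 = (1/10)*(-1/19)*(74 - 6/5) - 2 = (1/10)*(-1/19)*(364/5) - 2 = -182/475 - 2 = -1132/475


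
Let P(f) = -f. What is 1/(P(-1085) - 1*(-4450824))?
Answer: 1/4451909 ≈ 2.2462e-7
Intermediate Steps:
1/(P(-1085) - 1*(-4450824)) = 1/(-1*(-1085) - 1*(-4450824)) = 1/(1085 + 4450824) = 1/4451909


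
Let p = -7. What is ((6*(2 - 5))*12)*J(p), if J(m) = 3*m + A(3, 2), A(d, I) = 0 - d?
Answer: 5184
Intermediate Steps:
A(d, I) = -d
J(m) = -3 + 3*m (J(m) = 3*m - 1*3 = 3*m - 3 = -3 + 3*m)
((6*(2 - 5))*12)*J(p) = ((6*(2 - 5))*12)*(-3 + 3*(-7)) = ((6*(-3))*12)*(-3 - 21) = -18*12*(-24) = -216*(-24) = 5184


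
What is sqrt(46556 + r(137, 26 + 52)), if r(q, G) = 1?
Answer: 3*sqrt(5173) ≈ 215.77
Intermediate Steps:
sqrt(46556 + r(137, 26 + 52)) = sqrt(46556 + 1) = sqrt(46557) = 3*sqrt(5173)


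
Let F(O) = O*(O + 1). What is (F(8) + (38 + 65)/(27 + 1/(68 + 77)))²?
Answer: 88141890769/15335056 ≈ 5747.7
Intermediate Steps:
F(O) = O*(1 + O)
(F(8) + (38 + 65)/(27 + 1/(68 + 77)))² = (8*(1 + 8) + (38 + 65)/(27 + 1/(68 + 77)))² = (8*9 + 103/(27 + 1/145))² = (72 + 103/(27 + 1/145))² = (72 + 103/(3916/145))² = (72 + 103*(145/3916))² = (72 + 14935/3916)² = (296887/3916)² = 88141890769/15335056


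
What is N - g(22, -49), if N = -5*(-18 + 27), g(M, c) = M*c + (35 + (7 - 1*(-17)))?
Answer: 974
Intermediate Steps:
g(M, c) = 59 + M*c (g(M, c) = M*c + (35 + (7 + 17)) = M*c + (35 + 24) = M*c + 59 = 59 + M*c)
N = -45 (N = -5*9 = -45)
N - g(22, -49) = -45 - (59 + 22*(-49)) = -45 - (59 - 1078) = -45 - 1*(-1019) = -45 + 1019 = 974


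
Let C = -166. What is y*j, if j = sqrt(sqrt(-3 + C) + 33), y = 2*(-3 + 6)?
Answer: 6*sqrt(33 + 13*I) ≈ 35.106 + 6.6655*I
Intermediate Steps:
y = 6 (y = 2*3 = 6)
j = sqrt(33 + 13*I) (j = sqrt(sqrt(-3 - 166) + 33) = sqrt(sqrt(-169) + 33) = sqrt(13*I + 33) = sqrt(33 + 13*I) ≈ 5.851 + 1.1109*I)
y*j = 6*sqrt(33 + 13*I)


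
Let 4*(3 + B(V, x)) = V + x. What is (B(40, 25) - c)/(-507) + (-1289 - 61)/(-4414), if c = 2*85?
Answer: 917563/1491932 ≈ 0.61502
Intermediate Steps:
c = 170
B(V, x) = -3 + V/4 + x/4 (B(V, x) = -3 + (V + x)/4 = -3 + (V/4 + x/4) = -3 + V/4 + x/4)
(B(40, 25) - c)/(-507) + (-1289 - 61)/(-4414) = ((-3 + (1/4)*40 + (1/4)*25) - 1*170)/(-507) + (-1289 - 61)/(-4414) = ((-3 + 10 + 25/4) - 170)*(-1/507) - 1350*(-1/4414) = (53/4 - 170)*(-1/507) + 675/2207 = -627/4*(-1/507) + 675/2207 = 209/676 + 675/2207 = 917563/1491932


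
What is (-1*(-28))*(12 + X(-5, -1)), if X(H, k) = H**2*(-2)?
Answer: -1064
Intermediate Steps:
X(H, k) = -2*H**2
(-1*(-28))*(12 + X(-5, -1)) = (-1*(-28))*(12 - 2*(-5)**2) = 28*(12 - 2*25) = 28*(12 - 50) = 28*(-38) = -1064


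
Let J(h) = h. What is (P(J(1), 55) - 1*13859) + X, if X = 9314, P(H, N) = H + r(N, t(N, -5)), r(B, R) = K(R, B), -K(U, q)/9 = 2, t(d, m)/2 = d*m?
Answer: -4562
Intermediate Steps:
t(d, m) = 2*d*m (t(d, m) = 2*(d*m) = 2*d*m)
K(U, q) = -18 (K(U, q) = -9*2 = -18)
r(B, R) = -18
P(H, N) = -18 + H (P(H, N) = H - 18 = -18 + H)
(P(J(1), 55) - 1*13859) + X = ((-18 + 1) - 1*13859) + 9314 = (-17 - 13859) + 9314 = -13876 + 9314 = -4562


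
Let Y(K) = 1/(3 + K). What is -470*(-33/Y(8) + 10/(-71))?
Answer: 12118010/71 ≈ 1.7068e+5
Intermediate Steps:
-470*(-33/Y(8) + 10/(-71)) = -470*(-33/(1/(3 + 8)) + 10/(-71)) = -470*(-33/(1/11) + 10*(-1/71)) = -470*(-33/1/11 - 10/71) = -470*(-33*11 - 10/71) = -470*(-363 - 10/71) = -470*(-25783/71) = 12118010/71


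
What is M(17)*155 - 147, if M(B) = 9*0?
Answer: -147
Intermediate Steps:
M(B) = 0
M(17)*155 - 147 = 0*155 - 147 = 0 - 147 = -147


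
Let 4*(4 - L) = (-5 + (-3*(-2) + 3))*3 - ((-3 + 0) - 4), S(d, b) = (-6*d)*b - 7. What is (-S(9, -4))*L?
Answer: 627/4 ≈ 156.75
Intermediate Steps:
S(d, b) = -7 - 6*b*d (S(d, b) = -6*b*d - 7 = -7 - 6*b*d)
L = -¾ (L = 4 - ((-5 + (-3*(-2) + 3))*3 - ((-3 + 0) - 4))/4 = 4 - ((-5 + (6 + 3))*3 - (-3 - 4))/4 = 4 - ((-5 + 9)*3 - 1*(-7))/4 = 4 - (4*3 + 7)/4 = 4 - (12 + 7)/4 = 4 - ¼*19 = 4 - 19/4 = -¾ ≈ -0.75000)
(-S(9, -4))*L = -(-7 - 6*(-4)*9)*(-¾) = -(-7 + 216)*(-¾) = -1*209*(-¾) = -209*(-¾) = 627/4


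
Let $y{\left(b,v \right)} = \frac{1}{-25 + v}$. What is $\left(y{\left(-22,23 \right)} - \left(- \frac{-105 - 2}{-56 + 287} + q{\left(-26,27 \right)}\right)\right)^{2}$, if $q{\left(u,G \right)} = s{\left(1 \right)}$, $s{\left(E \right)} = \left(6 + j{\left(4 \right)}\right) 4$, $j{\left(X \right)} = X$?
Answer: $\frac{358155625}{213444} \approx 1678.0$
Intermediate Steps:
$s{\left(E \right)} = 40$ ($s{\left(E \right)} = \left(6 + 4\right) 4 = 10 \cdot 4 = 40$)
$q{\left(u,G \right)} = 40$
$\left(y{\left(-22,23 \right)} - \left(- \frac{-105 - 2}{-56 + 287} + q{\left(-26,27 \right)}\right)\right)^{2} = \left(\frac{1}{-25 + 23} - \left(40 - \frac{-105 - 2}{-56 + 287}\right)\right)^{2} = \left(\frac{1}{-2} - \left(40 + \frac{107}{231}\right)\right)^{2} = \left(- \frac{1}{2} - \frac{9347}{231}\right)^{2} = \left(- \frac{18925}{462}\right)^{2} = \frac{358155625}{213444}$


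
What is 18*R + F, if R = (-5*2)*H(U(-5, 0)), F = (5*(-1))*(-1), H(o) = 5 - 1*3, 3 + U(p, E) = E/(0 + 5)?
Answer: -355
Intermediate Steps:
U(p, E) = -3 + E/5 (U(p, E) = -3 + E/(0 + 5) = -3 + E/5)
H(o) = 2 (H(o) = 5 - 3 = 2)
F = 5 (F = -5*(-1) = 5)
R = -20 (R = -5*2*2 = -10*2 = -20)
18*R + F = 18*(-20) + 5 = -360 + 5 = -355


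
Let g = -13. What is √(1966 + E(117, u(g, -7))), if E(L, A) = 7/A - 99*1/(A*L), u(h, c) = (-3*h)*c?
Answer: √146522334/273 ≈ 44.339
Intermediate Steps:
u(h, c) = -3*c*h
E(L, A) = 7/A - 99/(A*L)
√(1966 + E(117, u(g, -7))) = √(1966 + (-99 + 7*117)/(-3*(-7)*(-13)*117)) = √(1966 + (1/117)*(-99 + 819)/(-273)) = √(1966 - 1/273*1/117*720) = √(1966 - 80/3549) = √(6977254/3549) = √146522334/273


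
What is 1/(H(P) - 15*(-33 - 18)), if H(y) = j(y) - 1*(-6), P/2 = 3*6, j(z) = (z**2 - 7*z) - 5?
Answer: 1/1810 ≈ 0.00055249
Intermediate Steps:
j(z) = -5 + z**2 - 7*z
P = 36 (P = 2*(3*6) = 2*18 = 36)
H(y) = 1 + y**2 - 7*y (H(y) = (-5 + y**2 - 7*y) - 1*(-6) = (-5 + y**2 - 7*y) + 6 = 1 + y**2 - 7*y)
1/(H(P) - 15*(-33 - 18)) = 1/((1 + 36**2 - 7*36) - 15*(-33 - 18)) = 1/((1 + 1296 - 252) - 15*(-51)) = 1/(1045 + 765) = 1/1810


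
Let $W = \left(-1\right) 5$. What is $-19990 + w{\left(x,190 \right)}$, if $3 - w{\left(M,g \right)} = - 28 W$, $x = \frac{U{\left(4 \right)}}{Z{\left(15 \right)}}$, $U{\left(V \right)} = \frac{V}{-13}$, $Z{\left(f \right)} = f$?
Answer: $-20127$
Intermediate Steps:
$U{\left(V \right)} = - \frac{V}{13}$ ($U{\left(V \right)} = V \left(- \frac{1}{13}\right) = - \frac{V}{13}$)
$W = -5$
$x = - \frac{4}{195}$ ($x = \frac{\left(- \frac{1}{13}\right) 4}{15} = \left(- \frac{4}{13}\right) \frac{1}{15} = - \frac{4}{195} \approx -0.020513$)
$w{\left(M,g \right)} = -137$ ($w{\left(M,g \right)} = 3 - \left(-28\right) \left(-5\right) = 3 - 140 = -137$)
$-19990 + w{\left(x,190 \right)} = -19990 - 137 = -20127$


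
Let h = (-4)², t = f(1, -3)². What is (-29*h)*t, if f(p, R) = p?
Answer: -464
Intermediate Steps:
t = 1 (t = 1² = 1)
h = 16
(-29*h)*t = -29*16*1 = -464*1 = -464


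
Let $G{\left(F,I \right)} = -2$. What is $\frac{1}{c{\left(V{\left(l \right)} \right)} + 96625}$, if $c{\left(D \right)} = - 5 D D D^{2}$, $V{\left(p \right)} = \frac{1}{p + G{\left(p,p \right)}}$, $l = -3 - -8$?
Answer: $\frac{81}{7826620} \approx 1.0349 \cdot 10^{-5}$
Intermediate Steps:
$l = 5$ ($l = -3 + 8 = 5$)
$V{\left(p \right)} = \frac{1}{-2 + p}$ ($V{\left(p \right)} = \frac{1}{p - 2} = \frac{1}{-2 + p}$)
$c{\left(D \right)} = - 5 D^{4}$ ($c{\left(D \right)} = - 5 D^{2} D^{2} = - 5 D^{4}$)
$\frac{1}{c{\left(V{\left(l \right)} \right)} + 96625} = \frac{1}{- 5 \left(\frac{1}{-2 + 5}\right)^{4} + 96625} = \frac{1}{- 5 \left(\frac{1}{3}\right)^{4} + 96625} = \frac{1}{- \frac{5}{81} + 96625} = \frac{1}{\frac{7826620}{81}} = \frac{81}{7826620}$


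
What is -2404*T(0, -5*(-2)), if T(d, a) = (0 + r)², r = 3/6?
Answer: -601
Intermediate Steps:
r = ½ (r = 3*(⅙) = ½ ≈ 0.50000)
T(d, a) = ¼ (T(d, a) = (0 + ½)² = (½)² = ¼)
-2404*T(0, -5*(-2)) = -2404*¼ = -601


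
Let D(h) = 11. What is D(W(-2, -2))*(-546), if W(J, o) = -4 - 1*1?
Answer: -6006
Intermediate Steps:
W(J, o) = -5 (W(J, o) = -4 - 1 = -5)
D(W(-2, -2))*(-546) = 11*(-546) = -6006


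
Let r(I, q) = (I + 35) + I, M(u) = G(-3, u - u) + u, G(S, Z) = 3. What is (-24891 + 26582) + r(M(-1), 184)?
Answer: 1730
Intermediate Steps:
M(u) = 3 + u
r(I, q) = 35 + 2*I (r(I, q) = (35 + I) + I = 35 + 2*I)
(-24891 + 26582) + r(M(-1), 184) = (-24891 + 26582) + (35 + 2*(3 - 1)) = 1691 + (35 + 2*2) = 1691 + (35 + 4) = 1691 + 39 = 1730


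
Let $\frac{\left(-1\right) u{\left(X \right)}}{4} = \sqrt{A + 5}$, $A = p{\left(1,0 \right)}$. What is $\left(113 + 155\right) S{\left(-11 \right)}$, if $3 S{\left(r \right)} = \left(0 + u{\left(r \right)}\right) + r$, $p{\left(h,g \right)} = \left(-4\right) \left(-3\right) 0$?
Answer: $- \frac{2948}{3} - \frac{1072 \sqrt{5}}{3} \approx -1781.7$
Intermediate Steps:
$p{\left(h,g \right)} = 0$ ($p{\left(h,g \right)} = 12 \cdot 0 = 0$)
$A = 0$
$u{\left(X \right)} = - 4 \sqrt{5}$ ($u{\left(X \right)} = - 4 \sqrt{0 + 5} = - 4 \sqrt{5}$)
$S{\left(r \right)} = - \frac{4 \sqrt{5}}{3} + \frac{r}{3}$ ($S{\left(r \right)} = \frac{\left(0 - 4 \sqrt{5}\right) + r}{3} = \frac{- 4 \sqrt{5} + r}{3} = \frac{r - 4 \sqrt{5}}{3} = - \frac{4 \sqrt{5}}{3} + \frac{r}{3}$)
$\left(113 + 155\right) S{\left(-11 \right)} = \left(113 + 155\right) \left(- \frac{4 \sqrt{5}}{3} + \frac{1}{3} \left(-11\right)\right) = 268 \left(- \frac{4 \sqrt{5}}{3} - \frac{11}{3}\right) = 268 \left(- \frac{11}{3} - \frac{4 \sqrt{5}}{3}\right) = - \frac{2948}{3} - \frac{1072 \sqrt{5}}{3}$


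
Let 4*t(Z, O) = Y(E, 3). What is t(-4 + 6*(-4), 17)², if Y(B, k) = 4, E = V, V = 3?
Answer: 1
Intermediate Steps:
E = 3
t(Z, O) = 1 (t(Z, O) = (¼)*4 = 1)
t(-4 + 6*(-4), 17)² = 1² = 1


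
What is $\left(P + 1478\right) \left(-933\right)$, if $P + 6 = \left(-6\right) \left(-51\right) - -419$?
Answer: $-2049801$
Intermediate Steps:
$P = 719$ ($P = -6 - -725 = -6 + \left(306 + 419\right) = -6 + 725 = 719$)
$\left(P + 1478\right) \left(-933\right) = \left(719 + 1478\right) \left(-933\right) = 2197 \left(-933\right) = -2049801$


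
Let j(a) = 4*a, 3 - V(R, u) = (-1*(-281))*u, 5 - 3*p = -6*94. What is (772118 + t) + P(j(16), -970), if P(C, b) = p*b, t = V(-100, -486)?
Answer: 2174131/3 ≈ 7.2471e+5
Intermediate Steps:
p = 569/3 (p = 5/3 - (-2)*94 = 5/3 - ⅓*(-564) = 5/3 + 188 = 569/3 ≈ 189.67)
V(R, u) = 3 - 281*u (V(R, u) = 3 - (-1*(-281))*u = 3 - 281*u)
t = 136569 (t = 3 - 281*(-486) = 3 + 136566 = 136569)
P(C, b) = 569*b/3
(772118 + t) + P(j(16), -970) = (772118 + 136569) + (569/3)*(-970) = 908687 - 551930/3 = 2174131/3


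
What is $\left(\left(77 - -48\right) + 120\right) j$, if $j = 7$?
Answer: $1715$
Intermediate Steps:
$\left(\left(77 - -48\right) + 120\right) j = \left(\left(77 - -48\right) + 120\right) 7 = \left(\left(77 + 48\right) + 120\right) 7 = \left(125 + 120\right) 7 = 245 \cdot 7 = 1715$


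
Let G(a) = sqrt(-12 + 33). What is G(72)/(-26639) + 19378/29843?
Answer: 19378/29843 - sqrt(21)/26639 ≈ 0.64916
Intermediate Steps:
G(a) = sqrt(21)
G(72)/(-26639) + 19378/29843 = sqrt(21)/(-26639) + 19378/29843 = sqrt(21)*(-1/26639) + 19378*(1/29843) = -sqrt(21)/26639 + 19378/29843 = 19378/29843 - sqrt(21)/26639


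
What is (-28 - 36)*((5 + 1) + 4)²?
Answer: -6400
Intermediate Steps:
(-28 - 36)*((5 + 1) + 4)² = -64*(6 + 4)² = -64*10² = -64*100 = -6400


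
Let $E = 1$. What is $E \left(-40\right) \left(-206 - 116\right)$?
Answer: $12880$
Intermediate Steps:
$E \left(-40\right) \left(-206 - 116\right) = 1 \left(-40\right) \left(-206 - 116\right) = \left(-40\right) \left(-322\right) = 12880$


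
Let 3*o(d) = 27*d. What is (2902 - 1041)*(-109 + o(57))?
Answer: 751844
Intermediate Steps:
o(d) = 9*d (o(d) = (27*d)/3 = 9*d)
(2902 - 1041)*(-109 + o(57)) = (2902 - 1041)*(-109 + 9*57) = 1861*(-109 + 513) = 1861*404 = 751844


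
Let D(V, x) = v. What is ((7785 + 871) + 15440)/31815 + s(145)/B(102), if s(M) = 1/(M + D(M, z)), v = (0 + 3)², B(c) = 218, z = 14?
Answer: 38522987/50861580 ≈ 0.75741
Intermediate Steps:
v = 9 (v = 3² = 9)
D(V, x) = 9
s(M) = 1/(9 + M) (s(M) = 1/(M + 9) = 1/(9 + M))
((7785 + 871) + 15440)/31815 + s(145)/B(102) = ((7785 + 871) + 15440)/31815 + 1/((9 + 145)*218) = (8656 + 15440)*(1/31815) + (1/218)/154 = 24096*(1/31815) + (1/154)*(1/218) = 8032/10605 + 1/33572 = 38522987/50861580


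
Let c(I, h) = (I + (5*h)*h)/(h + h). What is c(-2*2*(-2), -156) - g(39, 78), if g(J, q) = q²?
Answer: -252487/39 ≈ -6474.0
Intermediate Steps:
c(I, h) = (I + 5*h²)/(2*h) (c(I, h) = (I + 5*h²)/((2*h)) = (I + 5*h²)*(1/(2*h)) = (I + 5*h²)/(2*h))
c(-2*2*(-2), -156) - g(39, 78) = (½)*(-2*2*(-2) + 5*(-156)²)/(-156) - 1*78² = (½)*(-1/156)*(-4*(-2) + 5*24336) - 1*6084 = (½)*(-1/156)*(8 + 121680) - 6084 = (½)*(-1/156)*121688 - 6084 = -15211/39 - 6084 = -252487/39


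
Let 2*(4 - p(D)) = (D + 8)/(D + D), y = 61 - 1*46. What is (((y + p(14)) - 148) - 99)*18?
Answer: -57555/14 ≈ -4111.1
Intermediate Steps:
y = 15 (y = 61 - 46 = 15)
p(D) = 4 - (8 + D)/(4*D) (p(D) = 4 - (D + 8)/(2*(D + D)) = 4 - (8 + D)/(2*(2*D)) = 4 - (8 + D)*1/(2*D)/2 = 4 - (8 + D)/(4*D))
(((y + p(14)) - 148) - 99)*18 = (((15 + (15/4 - 2/14)) - 148) - 99)*18 = (((15 + (15/4 - 2*1/14)) - 148) - 99)*18 = (((15 + (15/4 - 1/7)) - 148) - 99)*18 = (((15 + 101/28) - 148) - 99)*18 = ((521/28 - 148) - 99)*18 = (-3623/28 - 99)*18 = -6395/28*18 = -57555/14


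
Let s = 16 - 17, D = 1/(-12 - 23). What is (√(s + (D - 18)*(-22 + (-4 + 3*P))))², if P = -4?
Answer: 23943/35 ≈ 684.09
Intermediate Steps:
D = -1/35 (D = 1/(-35) = -1/35 ≈ -0.028571)
s = -1
(√(s + (D - 18)*(-22 + (-4 + 3*P))))² = (√(-1 + (-1/35 - 18)*(-22 + (-4 + 3*(-4)))))² = (√(-1 - 631*(-22 + (-4 - 12))/35))² = (√(-1 - 631*(-22 - 16)/35))² = (√(-1 - 631/35*(-38)))² = (√(-1 + 23978/35))² = (√(23943/35))² = (√838005/35)² = 23943/35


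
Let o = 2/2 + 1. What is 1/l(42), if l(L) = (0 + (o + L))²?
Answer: 1/1936 ≈ 0.00051653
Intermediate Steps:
o = 2 (o = 2*(½) + 1 = 1 + 1 = 2)
l(L) = (2 + L)² (l(L) = (0 + (2 + L))² = (2 + L)²)
1/l(42) = 1/((2 + 42)²) = 1/(44²) = 1/1936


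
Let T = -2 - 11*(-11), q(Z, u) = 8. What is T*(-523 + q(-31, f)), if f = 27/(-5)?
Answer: -61285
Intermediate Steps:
f = -27/5 (f = 27*(-1/5) = -27/5 ≈ -5.4000)
T = 119 (T = -2 + 121 = 119)
T*(-523 + q(-31, f)) = 119*(-523 + 8) = 119*(-515) = -61285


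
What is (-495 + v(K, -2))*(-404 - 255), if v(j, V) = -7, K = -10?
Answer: 330818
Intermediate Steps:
(-495 + v(K, -2))*(-404 - 255) = (-495 - 7)*(-404 - 255) = -502*(-659) = 330818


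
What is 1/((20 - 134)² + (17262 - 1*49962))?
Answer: -1/19704 ≈ -5.0751e-5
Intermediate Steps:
1/((20 - 134)² + (17262 - 1*49962)) = 1/((-114)² + (17262 - 49962)) = 1/(12996 - 32700) = 1/(-19704) = -1/19704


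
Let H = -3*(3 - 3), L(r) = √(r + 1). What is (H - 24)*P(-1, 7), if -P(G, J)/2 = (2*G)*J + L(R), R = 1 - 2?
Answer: -672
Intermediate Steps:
R = -1
L(r) = √(1 + r)
P(G, J) = -4*G*J (P(G, J) = -2*((2*G)*J + √(1 - 1)) = -2*(2*G*J + √0) = -2*(2*G*J + 0) = -4*G*J)
H = 0 (H = -3*0 = 0)
(H - 24)*P(-1, 7) = (0 - 24)*(-4*(-1)*7) = -24*28 = -672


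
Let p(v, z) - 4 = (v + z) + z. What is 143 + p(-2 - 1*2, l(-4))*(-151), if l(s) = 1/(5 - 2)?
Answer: 127/3 ≈ 42.333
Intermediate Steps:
l(s) = ⅓ (l(s) = 1/3 = ⅓)
p(v, z) = 4 + v + 2*z (p(v, z) = 4 + ((v + z) + z) = 4 + (v + 2*z) = 4 + v + 2*z)
143 + p(-2 - 1*2, l(-4))*(-151) = 143 + (4 + (-2 - 1*2) + 2*(⅓))*(-151) = 143 + (4 + (-2 - 2) + ⅔)*(-151) = 143 + (4 - 4 + ⅔)*(-151) = 143 + (⅔)*(-151) = 143 - 302/3 = 127/3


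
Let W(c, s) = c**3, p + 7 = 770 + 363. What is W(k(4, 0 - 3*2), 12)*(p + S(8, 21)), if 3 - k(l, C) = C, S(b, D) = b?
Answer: 826686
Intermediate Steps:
p = 1126 (p = -7 + (770 + 363) = -7 + 1133 = 1126)
k(l, C) = 3 - C
W(k(4, 0 - 3*2), 12)*(p + S(8, 21)) = (3 - (0 - 3*2))**3*(1126 + 8) = (3 - (0 - 6))**3*1134 = (3 - 1*(-6))**3*1134 = (3 + 6)**3*1134 = 9**3*1134 = 729*1134 = 826686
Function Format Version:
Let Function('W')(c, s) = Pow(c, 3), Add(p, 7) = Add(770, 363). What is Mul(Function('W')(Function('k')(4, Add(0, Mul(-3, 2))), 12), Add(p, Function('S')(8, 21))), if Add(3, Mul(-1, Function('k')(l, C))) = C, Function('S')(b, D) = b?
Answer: 826686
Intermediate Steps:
p = 1126 (p = Add(-7, Add(770, 363)) = Add(-7, 1133) = 1126)
Function('k')(l, C) = Add(3, Mul(-1, C))
Mul(Function('W')(Function('k')(4, Add(0, Mul(-3, 2))), 12), Add(p, Function('S')(8, 21))) = Mul(Pow(Add(3, Mul(-1, Add(0, Mul(-3, 2)))), 3), Add(1126, 8)) = Mul(Pow(Add(3, Mul(-1, Add(0, -6))), 3), 1134) = Mul(Pow(Add(3, Mul(-1, -6)), 3), 1134) = Mul(Pow(Add(3, 6), 3), 1134) = Mul(Pow(9, 3), 1134) = Mul(729, 1134) = 826686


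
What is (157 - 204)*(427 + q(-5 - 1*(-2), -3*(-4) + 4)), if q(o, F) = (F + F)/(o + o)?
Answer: -59455/3 ≈ -19818.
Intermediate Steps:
q(o, F) = F/o (q(o, F) = (2*F)/((2*o)) = (2*F)*(1/(2*o)) = F/o)
(157 - 204)*(427 + q(-5 - 1*(-2), -3*(-4) + 4)) = (157 - 204)*(427 + (-3*(-4) + 4)/(-5 - 1*(-2))) = -47*(427 + (12 + 4)/(-5 + 2)) = -47*(427 + 16/(-3)) = -47*(427 + 16*(-⅓)) = -47*(427 - 16/3) = -47*1265/3 = -59455/3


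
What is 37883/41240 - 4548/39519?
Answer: 436512919/543254520 ≈ 0.80351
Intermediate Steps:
37883/41240 - 4548/39519 = 37883*(1/41240) - 4548*1/39519 = 37883/41240 - 1516/13173 = 436512919/543254520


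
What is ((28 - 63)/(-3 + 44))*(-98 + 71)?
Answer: 945/41 ≈ 23.049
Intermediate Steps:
((28 - 63)/(-3 + 44))*(-98 + 71) = -35/41*(-27) = 945/41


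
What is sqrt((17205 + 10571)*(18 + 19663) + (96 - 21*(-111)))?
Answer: sqrt(546661883) ≈ 23381.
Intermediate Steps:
sqrt((17205 + 10571)*(18 + 19663) + (96 - 21*(-111))) = sqrt(27776*19681 + (96 + 2331)) = sqrt(546659456 + 2427) = sqrt(546661883)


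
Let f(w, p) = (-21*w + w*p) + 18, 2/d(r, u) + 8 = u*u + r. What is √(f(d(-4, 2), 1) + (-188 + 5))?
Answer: 4*I*√10 ≈ 12.649*I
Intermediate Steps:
d(r, u) = 2/(-8 + r + u²) (d(r, u) = 2/(-8 + (u*u + r)) = 2/(-8 + (u² + r)) = 2/(-8 + (r + u²)) = 2/(-8 + r + u²))
f(w, p) = 18 - 21*w + p*w (f(w, p) = (-21*w + p*w) + 18 = 18 - 21*w + p*w)
√(f(d(-4, 2), 1) + (-188 + 5)) = √((18 - 42/(-8 - 4 + 2²) + 1*(2/(-8 - 4 + 2²))) + (-188 + 5)) = √((18 - 42/(-8 - 4 + 4) + 1*(2/(-8 - 4 + 4))) - 183) = √((18 - 42/(-8) + 1*(2/(-8))) - 183) = √((18 - 42*(-1)/8 + 1*(2*(-⅛))) - 183) = √((18 - 21*(-¼) + 1*(-¼)) - 183) = √((18 + 21/4 - ¼) - 183) = √(23 - 183) = √(-160) = 4*I*√10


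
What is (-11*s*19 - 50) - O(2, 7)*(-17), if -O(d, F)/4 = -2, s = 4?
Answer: -750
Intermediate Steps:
O(d, F) = 8 (O(d, F) = -4*(-2) = 8)
(-11*s*19 - 50) - O(2, 7)*(-17) = (-44*19 - 50) - 8*(-17) = (-11*76 - 50) - (-136) = (-836 - 50) - 1*(-136) = -886 + 136 = -750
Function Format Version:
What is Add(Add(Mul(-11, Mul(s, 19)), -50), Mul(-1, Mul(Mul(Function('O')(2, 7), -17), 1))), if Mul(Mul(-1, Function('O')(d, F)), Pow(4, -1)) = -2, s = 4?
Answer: -750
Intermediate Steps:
Function('O')(d, F) = 8 (Function('O')(d, F) = Mul(-4, -2) = 8)
Add(Add(Mul(-11, Mul(s, 19)), -50), Mul(-1, Mul(Mul(Function('O')(2, 7), -17), 1))) = Add(Add(Mul(-11, Mul(4, 19)), -50), Mul(-1, Mul(Mul(8, -17), 1))) = Add(Add(Mul(-11, 76), -50), Mul(-1, Mul(-136, 1))) = Add(Add(-836, -50), Mul(-1, -136)) = Add(-886, 136) = -750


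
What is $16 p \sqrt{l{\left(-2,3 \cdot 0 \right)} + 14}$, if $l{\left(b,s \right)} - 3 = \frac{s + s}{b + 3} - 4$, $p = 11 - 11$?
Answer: $0$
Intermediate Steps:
$p = 0$
$l{\left(b,s \right)} = -1 + \frac{2 s}{3 + b}$ ($l{\left(b,s \right)} = 3 + \left(\frac{s + s}{b + 3} - 4\right) = 3 + \left(\frac{2 s}{3 + b} - 4\right) = 3 + \left(-4 + \frac{2 s}{3 + b}\right) = -1 + \frac{2 s}{3 + b}$)
$16 p \sqrt{l{\left(-2,3 \cdot 0 \right)} + 14} = 16 \cdot 0 \sqrt{\frac{-3 - -2 + 2 \cdot 3 \cdot 0}{3 - 2} + 14} = 0 \sqrt{\frac{-3 + 2 + 2 \cdot 0}{1} + 14} = 0 \sqrt{1 \left(-3 + 2 + 0\right) + 14} = 0 \sqrt{1 \left(-1\right) + 14} = 0 \sqrt{-1 + 14} = 0 \sqrt{13} = 0$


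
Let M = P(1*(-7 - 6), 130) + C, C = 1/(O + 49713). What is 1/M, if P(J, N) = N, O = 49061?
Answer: 98774/12840621 ≈ 0.0076923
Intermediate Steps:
C = 1/98774 (C = 1/(49061 + 49713) = 1/98774 ≈ 1.0124e-5)
M = 12840621/98774 (M = 130 + 1/98774 = 12840621/98774 ≈ 130.00)
1/M = 1/(12840621/98774) = 98774/12840621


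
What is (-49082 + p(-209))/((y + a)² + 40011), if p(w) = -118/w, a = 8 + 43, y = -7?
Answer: -10258020/8766923 ≈ -1.1701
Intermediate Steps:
a = 51
(-49082 + p(-209))/((y + a)² + 40011) = (-49082 - 118/(-209))/((-7 + 51)² + 40011) = (-49082 - 118*(-1/209))/(44² + 40011) = (-49082 + 118/209)/(1936 + 40011) = -10258020/209/41947 = -10258020/209*1/41947 = -10258020/8766923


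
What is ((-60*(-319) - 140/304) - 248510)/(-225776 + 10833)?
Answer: 17432155/16335668 ≈ 1.0671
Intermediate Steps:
((-60*(-319) - 140/304) - 248510)/(-225776 + 10833) = ((19140 - 140*1/304) - 248510)/(-214943) = ((19140 - 35/76) - 248510)*(-1/214943) = (1454605/76 - 248510)*(-1/214943) = -17432155/76*(-1/214943) = 17432155/16335668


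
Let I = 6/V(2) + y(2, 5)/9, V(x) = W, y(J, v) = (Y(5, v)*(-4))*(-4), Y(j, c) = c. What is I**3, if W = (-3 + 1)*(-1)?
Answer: 1225043/729 ≈ 1680.4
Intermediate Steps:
W = 2 (W = -2*(-1) = 2)
y(J, v) = 16*v (y(J, v) = (v*(-4))*(-4) = -4*v*(-4) = 16*v)
V(x) = 2
I = 107/9 (I = 6/2 + (16*5)/9 = 6*(1/2) + 80*(1/9) = 3 + 80/9 = 107/9 ≈ 11.889)
I**3 = (107/9)**3 = 1225043/729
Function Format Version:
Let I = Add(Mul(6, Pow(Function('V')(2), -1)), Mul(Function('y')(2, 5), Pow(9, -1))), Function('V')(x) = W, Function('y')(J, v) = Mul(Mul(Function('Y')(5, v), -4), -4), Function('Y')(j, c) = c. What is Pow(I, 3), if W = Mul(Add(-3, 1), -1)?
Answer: Rational(1225043, 729) ≈ 1680.4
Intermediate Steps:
W = 2 (W = Mul(-2, -1) = 2)
Function('y')(J, v) = Mul(16, v) (Function('y')(J, v) = Mul(Mul(v, -4), -4) = Mul(Mul(-4, v), -4) = Mul(16, v))
Function('V')(x) = 2
I = Rational(107, 9) (I = Add(Mul(6, Pow(2, -1)), Mul(Mul(16, 5), Pow(9, -1))) = Add(Mul(6, Rational(1, 2)), Mul(80, Rational(1, 9))) = Add(3, Rational(80, 9)) = Rational(107, 9) ≈ 11.889)
Pow(I, 3) = Pow(Rational(107, 9), 3) = Rational(1225043, 729)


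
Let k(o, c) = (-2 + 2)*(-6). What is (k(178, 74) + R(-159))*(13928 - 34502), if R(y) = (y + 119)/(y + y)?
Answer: -137160/53 ≈ -2587.9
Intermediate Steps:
k(o, c) = 0 (k(o, c) = 0*(-6) = 0)
R(y) = (119 + y)/(2*y) (R(y) = (119 + y)/((2*y)) = (119 + y)*(1/(2*y)) = (119 + y)/(2*y))
(k(178, 74) + R(-159))*(13928 - 34502) = (0 + (1/2)*(119 - 159)/(-159))*(13928 - 34502) = (0 + (1/2)*(-1/159)*(-40))*(-20574) = (0 + 20/159)*(-20574) = (20/159)*(-20574) = -137160/53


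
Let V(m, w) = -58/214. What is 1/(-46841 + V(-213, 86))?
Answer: -107/5012016 ≈ -2.1349e-5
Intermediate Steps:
V(m, w) = -29/107 (V(m, w) = -58*1/214 = -29/107)
1/(-46841 + V(-213, 86)) = 1/(-46841 - 29/107) = 1/(-5012016/107) = -107/5012016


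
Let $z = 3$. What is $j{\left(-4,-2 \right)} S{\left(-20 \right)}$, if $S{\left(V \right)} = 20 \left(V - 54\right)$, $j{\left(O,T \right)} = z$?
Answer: $-4440$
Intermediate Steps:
$j{\left(O,T \right)} = 3$
$S{\left(V \right)} = -1080 + 20 V$ ($S{\left(V \right)} = 20 \left(-54 + V\right) = -1080 + 20 V$)
$j{\left(-4,-2 \right)} S{\left(-20 \right)} = 3 \left(-1080 + 20 \left(-20\right)\right) = 3 \left(-1080 - 400\right) = 3 \left(-1480\right) = -4440$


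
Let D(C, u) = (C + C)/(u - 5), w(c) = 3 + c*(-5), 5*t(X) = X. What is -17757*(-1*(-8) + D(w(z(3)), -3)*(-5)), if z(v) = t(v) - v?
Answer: -1899999/4 ≈ -4.7500e+5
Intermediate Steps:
t(X) = X/5
z(v) = -4*v/5 (z(v) = v/5 - v = -4*v/5)
w(c) = 3 - 5*c
D(C, u) = 2*C/(-5 + u) (D(C, u) = (2*C)/(-5 + u) = 2*C/(-5 + u))
-17757*(-1*(-8) + D(w(z(3)), -3)*(-5)) = -17757*(-1*(-8) + (2*(3 - (-4)*3)/(-5 - 3))*(-5)) = -17757*(8 + (2*(3 - 5*(-12/5))/(-8))*(-5)) = -17757*(8 + (2*(3 + 12)*(-1/8))*(-5)) = -17757*(8 + (2*15*(-1/8))*(-5)) = -17757*(8 - 15/4*(-5)) = -17757*(8 + 75/4) = -17757*107/4 = -1899999/4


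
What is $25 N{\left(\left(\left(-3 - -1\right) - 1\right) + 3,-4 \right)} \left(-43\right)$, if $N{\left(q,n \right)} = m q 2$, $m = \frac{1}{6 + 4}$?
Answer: $0$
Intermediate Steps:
$m = \frac{1}{10} \approx 0.1$
$N{\left(q,n \right)} = \frac{q}{5}$ ($N{\left(q,n \right)} = \frac{q}{10} \cdot 2 = \frac{q}{5}$)
$25 N{\left(\left(\left(-3 - -1\right) - 1\right) + 3,-4 \right)} \left(-43\right) = 25 \frac{\left(\left(-3 - -1\right) - 1\right) + 3}{5} \left(-43\right) = 25 \frac{\left(\left(-3 + 1\right) - 1\right) + 3}{5} \left(-43\right) = 25 \frac{\left(-2 - 1\right) + 3}{5} \left(-43\right) = 25 \frac{-3 + 3}{5} \left(-43\right) = 25 \cdot \frac{1}{5} \cdot 0 \left(-43\right) = 25 \cdot 0 \left(-43\right) = 0 \left(-43\right) = 0$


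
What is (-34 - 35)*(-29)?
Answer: 2001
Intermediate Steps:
(-34 - 35)*(-29) = -69*(-29) = 2001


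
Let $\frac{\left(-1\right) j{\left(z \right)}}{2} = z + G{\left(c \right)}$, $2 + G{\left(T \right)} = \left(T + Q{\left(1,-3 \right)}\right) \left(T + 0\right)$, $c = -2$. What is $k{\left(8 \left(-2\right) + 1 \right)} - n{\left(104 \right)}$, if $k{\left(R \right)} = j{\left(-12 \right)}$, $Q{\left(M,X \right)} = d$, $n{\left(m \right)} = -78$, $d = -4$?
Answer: $82$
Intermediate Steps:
$Q{\left(M,X \right)} = -4$
$G{\left(T \right)} = -2 + T \left(-4 + T\right)$ ($G{\left(T \right)} = -2 + \left(T - 4\right) \left(T + 0\right) = -2 + \left(-4 + T\right) T = -2 + T \left(-4 + T\right)$)
$j{\left(z \right)} = -20 - 2 z$ ($j{\left(z \right)} = - 2 \left(z - \left(-6 - 4\right)\right) = - 2 \left(z + \left(-2 + 4 + 8\right)\right) = - 2 \left(z + 10\right) = - 2 \left(10 + z\right) = -20 - 2 z$)
$k{\left(R \right)} = 4$ ($k{\left(R \right)} = -20 - -24 = -20 + 24 = 4$)
$k{\left(8 \left(-2\right) + 1 \right)} - n{\left(104 \right)} = 4 - -78 = 4 + 78 = 82$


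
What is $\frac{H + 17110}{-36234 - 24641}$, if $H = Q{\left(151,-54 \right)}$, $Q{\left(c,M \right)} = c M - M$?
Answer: $- \frac{1802}{12175} \approx -0.14801$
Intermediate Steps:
$Q{\left(c,M \right)} = - M + M c$ ($Q{\left(c,M \right)} = M c - M = - M + M c$)
$H = -8100$ ($H = - 54 \left(-1 + 151\right) = \left(-54\right) 150 = -8100$)
$\frac{H + 17110}{-36234 - 24641} = \frac{-8100 + 17110}{-36234 - 24641} = \frac{9010}{-60875} = 9010 \left(- \frac{1}{60875}\right) = - \frac{1802}{12175}$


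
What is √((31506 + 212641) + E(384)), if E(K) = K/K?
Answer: 2*√61037 ≈ 494.11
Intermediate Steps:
E(K) = 1
√((31506 + 212641) + E(384)) = √((31506 + 212641) + 1) = √(244147 + 1) = √244148 = 2*√61037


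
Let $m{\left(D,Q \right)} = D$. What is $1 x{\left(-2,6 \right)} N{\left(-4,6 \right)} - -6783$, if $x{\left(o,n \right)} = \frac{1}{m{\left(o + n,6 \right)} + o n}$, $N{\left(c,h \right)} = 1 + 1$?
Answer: $\frac{27131}{4} \approx 6782.8$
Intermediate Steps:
$N{\left(c,h \right)} = 2$
$x{\left(o,n \right)} = \frac{1}{n + o + n o}$ ($x{\left(o,n \right)} = \frac{1}{\left(o + n\right) + o n} = \frac{1}{\left(n + o\right) + n o} = \frac{1}{n + o + n o}$)
$1 x{\left(-2,6 \right)} N{\left(-4,6 \right)} - -6783 = 1 \frac{1}{6 - 2 + 6 \left(-2\right)} 2 - -6783 = 1 \frac{1}{6 - 2 - 12} \cdot 2 + 6783 = 1 \frac{1}{-8} \cdot 2 + 6783 = 1 \left(- \frac{1}{8}\right) 2 + 6783 = \left(- \frac{1}{8}\right) 2 + 6783 = - \frac{1}{4} + 6783 = \frac{27131}{4}$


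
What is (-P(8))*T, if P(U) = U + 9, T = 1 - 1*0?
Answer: -17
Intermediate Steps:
T = 1 (T = 1 + 0 = 1)
P(U) = 9 + U
(-P(8))*T = -(9 + 8)*1 = -1*17*1 = -17*1 = -17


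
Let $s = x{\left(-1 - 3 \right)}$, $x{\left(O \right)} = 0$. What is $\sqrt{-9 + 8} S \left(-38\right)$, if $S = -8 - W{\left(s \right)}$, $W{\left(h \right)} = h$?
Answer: $304 i \approx 304.0 i$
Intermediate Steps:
$s = 0$
$S = -8$ ($S = -8 - 0 = -8 + 0 = -8$)
$\sqrt{-9 + 8} S \left(-38\right) = \sqrt{-9 + 8} \left(-8\right) \left(-38\right) = \sqrt{-1} \left(-8\right) \left(-38\right) = i \left(-8\right) \left(-38\right) = - 8 i \left(-38\right) = 304 i$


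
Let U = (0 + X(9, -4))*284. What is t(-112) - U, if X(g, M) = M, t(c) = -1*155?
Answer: 981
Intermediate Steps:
t(c) = -155
U = -1136 (U = (0 - 4)*284 = -4*284 = -1136)
t(-112) - U = -155 - 1*(-1136) = -155 + 1136 = 981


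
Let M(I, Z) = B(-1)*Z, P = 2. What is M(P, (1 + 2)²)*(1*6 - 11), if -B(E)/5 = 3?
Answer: 675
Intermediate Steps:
B(E) = -15 (B(E) = -5*3 = -15)
M(I, Z) = -15*Z
M(P, (1 + 2)²)*(1*6 - 11) = (-15*(1 + 2)²)*(1*6 - 11) = (-15*3²)*(6 - 11) = -15*9*(-5) = -135*(-5) = 675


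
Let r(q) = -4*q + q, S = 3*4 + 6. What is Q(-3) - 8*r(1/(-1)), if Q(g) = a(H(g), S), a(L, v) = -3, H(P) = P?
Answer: -27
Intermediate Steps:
S = 18 (S = 12 + 6 = 18)
Q(g) = -3
r(q) = -3*q
Q(-3) - 8*r(1/(-1)) = -3 - (-24)/(-1) = -3 - (-24)*(-1) = -3 - 8*3 = -3 - 24 = -27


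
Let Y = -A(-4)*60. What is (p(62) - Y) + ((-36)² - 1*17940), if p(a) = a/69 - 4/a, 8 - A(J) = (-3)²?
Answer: -35728072/2139 ≈ -16703.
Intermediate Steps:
A(J) = -1 (A(J) = 8 - 1*(-3)² = 8 - 1*9 = 8 - 9 = -1)
p(a) = -4/a + a/69 (p(a) = a*(1/69) - 4/a = a/69 - 4/a = -4/a + a/69)
Y = 60 (Y = -(-1)*60 = -1*(-60) = 60)
(p(62) - Y) + ((-36)² - 1*17940) = ((-4/62 + (1/69)*62) - 1*60) + ((-36)² - 1*17940) = ((-4*1/62 + 62/69) - 60) + (1296 - 17940) = ((-2/31 + 62/69) - 60) - 16644 = (1784/2139 - 60) - 16644 = -126556/2139 - 16644 = -35728072/2139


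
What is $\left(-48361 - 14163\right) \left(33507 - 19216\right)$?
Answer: $-893530484$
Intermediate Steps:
$\left(-48361 - 14163\right) \left(33507 - 19216\right) = \left(-62524\right) 14291 = -893530484$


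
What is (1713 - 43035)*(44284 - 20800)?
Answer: -970405848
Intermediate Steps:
(1713 - 43035)*(44284 - 20800) = -41322*23484 = -970405848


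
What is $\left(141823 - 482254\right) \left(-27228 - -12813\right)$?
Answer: $4907312865$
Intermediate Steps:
$\left(141823 - 482254\right) \left(-27228 - -12813\right) = - 340431 \left(-27228 + \left(-191803 + 204616\right)\right) = - 340431 \left(-27228 + 12813\right) = \left(-340431\right) \left(-14415\right) = 4907312865$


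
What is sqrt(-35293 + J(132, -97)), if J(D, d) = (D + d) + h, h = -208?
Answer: I*sqrt(35466) ≈ 188.32*I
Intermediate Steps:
J(D, d) = -208 + D + d (J(D, d) = (D + d) - 208 = -208 + D + d)
sqrt(-35293 + J(132, -97)) = sqrt(-35293 + (-208 + 132 - 97)) = sqrt(-35293 - 173) = sqrt(-35466) = I*sqrt(35466)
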